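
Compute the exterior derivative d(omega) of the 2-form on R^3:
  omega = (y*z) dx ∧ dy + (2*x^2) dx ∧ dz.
d(omega) = (y) dx ∧ dy ∧ dz

For a 2-form omega = sum_{i<j} g_{ij} dx_i ∧ dx_j, the exterior derivative is
  d(omega) = sum_{i<j} d(g_{ij}) ∧ dx_i ∧ dx_j = sum_{i<j, k} (∂g_{ij}/∂x_k) dx_k ∧ dx_i ∧ dx_j.
Expand each term, using dx_k ∧ dx_i ∧ dx_j = sgn(permutation) dx_{(a)} ∧ dx_{(b)} ∧ dx_{(c)} with (a < b < c) sorted:
  d(y*z) includes (∂/∂z)(y*z) dz = (y) dz, which multiplied by dx ∧ dy gives (y) dx ∧ dy ∧ dz
Collecting like 3-forms: d(omega) = (y) dx ∧ dy ∧ dz.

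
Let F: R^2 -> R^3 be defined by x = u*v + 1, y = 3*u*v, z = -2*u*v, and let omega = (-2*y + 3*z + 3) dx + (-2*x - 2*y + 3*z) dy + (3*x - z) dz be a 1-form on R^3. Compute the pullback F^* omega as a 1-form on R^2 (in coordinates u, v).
F^* omega = (v*(-64*u*v - 9)) du + (u*(-64*u*v - 9)) dv

Using F^*(f dg) = (f ∘ F) d(g ∘ F), substitute each coordinate x_i by F_i(u, v) in f_i, and replace dx_i by d F_i = (∂F_i/∂u) du + (∂F_i/∂v) dv.
  For the x component: f_1(F) = -12*u*v + 3; d F_1 = (v) du + (u) dv
  For the y component: f_2(F) = -14*u*v - 2; d F_2 = (3*v) du + (3*u) dv
  For the z component: f_3(F) = 5*u*v + 3; d F_3 = (-2*v) du + (-2*u) dv
Combining and collecting du, dv coefficients:
  coeff of du: v*(-64*u*v - 9)
  coeff of dv: u*(-64*u*v - 9)
F^* omega = (v*(-64*u*v - 9)) du + (u*(-64*u*v - 9)) dv.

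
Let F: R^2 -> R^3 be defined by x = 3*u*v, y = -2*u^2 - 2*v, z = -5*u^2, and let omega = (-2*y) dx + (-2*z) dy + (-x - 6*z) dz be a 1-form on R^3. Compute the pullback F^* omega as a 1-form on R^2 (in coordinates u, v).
F^* omega = (-340*u^3 + 42*u^2*v + 12*v^2) du + (4*u*(3*u^2 - 5*u + 3*v)) dv

Using F^*(f dg) = (f ∘ F) d(g ∘ F), substitute each coordinate x_i by F_i(u, v) in f_i, and replace dx_i by d F_i = (∂F_i/∂u) du + (∂F_i/∂v) dv.
  For the x component: f_1(F) = 4*u^2 + 4*v; d F_1 = (3*v) du + (3*u) dv
  For the y component: f_2(F) = 10*u^2; d F_2 = (-4*u) du + (-2) dv
  For the z component: f_3(F) = 3*u*(10*u - v); d F_3 = (-10*u) du + (0) dv
Combining and collecting du, dv coefficients:
  coeff of du: -340*u^3 + 42*u^2*v + 12*v^2
  coeff of dv: 4*u*(3*u^2 - 5*u + 3*v)
F^* omega = (-340*u^3 + 42*u^2*v + 12*v^2) du + (4*u*(3*u^2 - 5*u + 3*v)) dv.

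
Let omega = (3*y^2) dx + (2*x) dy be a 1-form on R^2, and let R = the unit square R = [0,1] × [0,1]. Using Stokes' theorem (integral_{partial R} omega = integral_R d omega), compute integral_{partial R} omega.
integral_(partial R) omega = -1

Stokes: integral_partial_R omega = integral_R d omega with d omega = (∂Q/∂x - ∂P/∂y) dx ∧ dy.
  ∂Q/∂x = 2
  ∂P/∂y = 6*y
  integrand = ∂Q/∂x - ∂P/∂y = 2 - 6*y.
Integrating over R: integral_0^1 integral_0^1 (2 - 6*y) dx dy = -1.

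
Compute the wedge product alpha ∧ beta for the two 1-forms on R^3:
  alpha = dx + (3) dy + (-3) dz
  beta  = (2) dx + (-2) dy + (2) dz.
alpha ∧ beta = (-8) dx ∧ dy + (8) dx ∧ dz

Distribute the wedge, using dx_i ∧ dx_j = -dx_j ∧ dx_i and dx_i ∧ dx_i = 0. For each pair (i, j) with i < j, the coefficient of dx_i ∧ dx_j in alpha ∧ beta is (alpha_i * beta_j - alpha_j * beta_i). Collecting: alpha ∧ beta = (-8) dx ∧ dy + (8) dx ∧ dz.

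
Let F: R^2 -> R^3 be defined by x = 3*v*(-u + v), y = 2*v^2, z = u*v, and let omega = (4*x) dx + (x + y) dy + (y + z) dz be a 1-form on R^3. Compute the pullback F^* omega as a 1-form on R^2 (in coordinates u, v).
F^* omega = (v^2*(37*u - 34*v)) du + (v*(37*u^2 - 118*u*v + 92*v^2)) dv

Using F^*(f dg) = (f ∘ F) d(g ∘ F), substitute each coordinate x_i by F_i(u, v) in f_i, and replace dx_i by d F_i = (∂F_i/∂u) du + (∂F_i/∂v) dv.
  For the x component: f_1(F) = 12*v*(-u + v); d F_1 = (-3*v) du + (-3*u + 6*v) dv
  For the y component: f_2(F) = v*(-3*u + 5*v); d F_2 = (0) du + (4*v) dv
  For the z component: f_3(F) = v*(u + 2*v); d F_3 = (v) du + (u) dv
Combining and collecting du, dv coefficients:
  coeff of du: v^2*(37*u - 34*v)
  coeff of dv: v*(37*u^2 - 118*u*v + 92*v^2)
F^* omega = (v^2*(37*u - 34*v)) du + (v*(37*u^2 - 118*u*v + 92*v^2)) dv.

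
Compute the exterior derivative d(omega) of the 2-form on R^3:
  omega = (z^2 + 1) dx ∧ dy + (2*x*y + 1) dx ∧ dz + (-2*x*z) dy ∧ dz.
d(omega) = (-2*x) dx ∧ dy ∧ dz

For a 2-form omega = sum_{i<j} g_{ij} dx_i ∧ dx_j, the exterior derivative is
  d(omega) = sum_{i<j} d(g_{ij}) ∧ dx_i ∧ dx_j = sum_{i<j, k} (∂g_{ij}/∂x_k) dx_k ∧ dx_i ∧ dx_j.
Expand each term, using dx_k ∧ dx_i ∧ dx_j = sgn(permutation) dx_{(a)} ∧ dx_{(b)} ∧ dx_{(c)} with (a < b < c) sorted:
  d(z^2 + 1) includes (∂/∂z)(z^2 + 1) dz = (2*z) dz, which multiplied by dx ∧ dy gives (2*z) dx ∧ dy ∧ dz
  d(2*x*y + 1) includes (∂/∂y)(2*x*y + 1) dy = (2*x) dy, which multiplied by dx ∧ dz gives (-2*x) dx ∧ dy ∧ dz
  d(-2*x*z) includes (∂/∂x)(-2*x*z) dx = (-2*z) dx, which multiplied by dy ∧ dz gives (-2*z) dx ∧ dy ∧ dz
Collecting like 3-forms: d(omega) = (-2*x) dx ∧ dy ∧ dz.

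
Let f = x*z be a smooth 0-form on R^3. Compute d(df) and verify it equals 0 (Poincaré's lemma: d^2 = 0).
d(df) = 0

Step 1: df = sum_i (∂f/∂x_i) dx_i = (z) dx + (0) dy + (x) dz.
Step 2: Apply d again. Using the 1-form formula, the coefficient of dx ∧ dy in d(df) is ∂^2 f/∂x ∂y - ∂^2 f/∂y ∂x = (0) - (0) = 0 (equality of mixed partials for smooth f).
Similarly for dx ∧ dz and dy ∧ dz — all coefficients vanish. So d(df) = 0.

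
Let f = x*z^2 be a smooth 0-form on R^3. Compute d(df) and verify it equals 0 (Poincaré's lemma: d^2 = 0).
d(df) = 0

Step 1: df = sum_i (∂f/∂x_i) dx_i = (z^2) dx + (0) dy + (2*x*z) dz.
Step 2: Apply d again. Using the 1-form formula, the coefficient of dx ∧ dy in d(df) is ∂^2 f/∂x ∂y - ∂^2 f/∂y ∂x = (0) - (0) = 0 (equality of mixed partials for smooth f).
Similarly for dx ∧ dz and dy ∧ dz — all coefficients vanish. So d(df) = 0.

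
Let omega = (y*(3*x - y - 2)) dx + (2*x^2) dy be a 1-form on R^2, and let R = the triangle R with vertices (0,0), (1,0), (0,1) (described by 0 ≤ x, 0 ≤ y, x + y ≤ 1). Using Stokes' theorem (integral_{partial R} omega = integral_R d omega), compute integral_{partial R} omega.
integral_(partial R) omega = 3/2

Stokes: integral_partial_R omega = integral_R d omega with d omega = (∂Q/∂x - ∂P/∂y) dx ∧ dy.
  ∂Q/∂x = 4*x
  ∂P/∂y = 3*x - 2*y - 2
  integrand = ∂Q/∂x - ∂P/∂y = x + 2*y + 2.
Integrating over R: integral_0^1 integral_0^{1-x} (x + 2*y + 2) dy dx = 3/2.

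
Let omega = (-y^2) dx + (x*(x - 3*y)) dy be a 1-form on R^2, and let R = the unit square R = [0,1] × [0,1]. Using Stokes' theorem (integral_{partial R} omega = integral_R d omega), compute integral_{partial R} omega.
integral_(partial R) omega = 1/2

Stokes: integral_partial_R omega = integral_R d omega with d omega = (∂Q/∂x - ∂P/∂y) dx ∧ dy.
  ∂Q/∂x = 2*x - 3*y
  ∂P/∂y = -2*y
  integrand = ∂Q/∂x - ∂P/∂y = 2*x - y.
Integrating over R: integral_0^1 integral_0^1 (2*x - y) dx dy = 1/2.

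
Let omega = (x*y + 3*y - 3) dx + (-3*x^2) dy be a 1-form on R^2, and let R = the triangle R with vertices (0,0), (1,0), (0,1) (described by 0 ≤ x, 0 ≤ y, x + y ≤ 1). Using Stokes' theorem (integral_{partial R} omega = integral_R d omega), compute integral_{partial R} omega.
integral_(partial R) omega = -8/3

Stokes: integral_partial_R omega = integral_R d omega with d omega = (∂Q/∂x - ∂P/∂y) dx ∧ dy.
  ∂Q/∂x = -6*x
  ∂P/∂y = x + 3
  integrand = ∂Q/∂x - ∂P/∂y = -7*x - 3.
Integrating over R: integral_0^1 integral_0^{1-x} (-7*x - 3) dy dx = -8/3.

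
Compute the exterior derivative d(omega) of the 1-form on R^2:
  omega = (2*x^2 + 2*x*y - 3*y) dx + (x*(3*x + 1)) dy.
d(omega) = (4*x + 4) dx ∧ dy

For a 1-form omega = sum_i f_i dx_i, the exterior derivative is
  d(omega) = sum_{i < j} (∂f_j/∂x_i - ∂f_i/∂x_j) dx_i ∧ dx_j.
  coefficient of dx ∧ dy: ∂f_2/∂x - ∂f_1/∂y = ∂(x*(3*x + 1))/∂x - ∂(2*x^2 + 2*x*y - 3*y)/∂y = 4*x + 4
Assembling: d(omega) = (4*x + 4) dx ∧ dy.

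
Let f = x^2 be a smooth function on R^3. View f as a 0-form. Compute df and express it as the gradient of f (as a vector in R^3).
df = (2*x) dx + (0) dy + (0) dz; grad f = (2*x, 0, 0)

For a 0-form f, d f = (∂f/∂x) dx + (∂f/∂y) dy + (∂f/∂z) dz. The components of the vector representation are exactly the entries of grad f in Cartesian coordinates:
  ∂f/∂x = 2*x
  ∂f/∂y = 0
  ∂f/∂z = 0.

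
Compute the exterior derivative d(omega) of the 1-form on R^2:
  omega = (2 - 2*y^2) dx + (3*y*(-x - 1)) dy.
d(omega) = (y) dx ∧ dy

For a 1-form omega = sum_i f_i dx_i, the exterior derivative is
  d(omega) = sum_{i < j} (∂f_j/∂x_i - ∂f_i/∂x_j) dx_i ∧ dx_j.
  coefficient of dx ∧ dy: ∂f_2/∂x - ∂f_1/∂y = ∂(3*y*(-x - 1))/∂x - ∂(2 - 2*y^2)/∂y = y
Assembling: d(omega) = (y) dx ∧ dy.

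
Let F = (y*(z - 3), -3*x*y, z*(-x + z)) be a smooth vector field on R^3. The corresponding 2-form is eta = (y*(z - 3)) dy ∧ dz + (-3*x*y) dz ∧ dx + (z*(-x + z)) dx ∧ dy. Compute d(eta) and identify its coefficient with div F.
d(eta) = (-4*x + 2*z) dx ∧ dy ∧ dz; div F = -4*x + 2*z

For a 2-form in R^3 of the form above, applying d gives a 3-form with coefficient ∂P/∂x + ∂Q/∂y + ∂R/∂z:
  ∂P/∂x = 0
  ∂Q/∂y = -3*x
  ∂R/∂z = -x + 2*z
Sum = -4*x + 2*z, which is exactly div F.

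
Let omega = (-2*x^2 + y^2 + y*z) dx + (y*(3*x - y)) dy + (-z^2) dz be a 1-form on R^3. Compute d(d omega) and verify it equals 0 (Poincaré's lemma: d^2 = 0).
d(d omega) = 0

Step 1: d omega = sum_{i<j} (∂f_j/∂x_i - ∂f_i/∂x_j) dx_i ∧ dx_j:
  coeff of dx ∧ dy: y - z
  coeff of dx ∧ dz: -y
  coeff of dy ∧ dz: 0
Step 2: Apply d again to each 2-form coefficient. The only possible 3-form in R^3 is dx ∧ dy ∧ dz, with coefficient
  ∂(coeff of dy∧dz)/∂x - ∂(coeff of dx∧dz)/∂y + ∂(coeff of dx∧dy)/∂z
  = ∂/∂x (0) - ∂/∂y (-y) + ∂/∂z (y - z).
Each of these terms simplifies to sums of mixed partials that cancel in pairs. The result is 0 (by equality of mixed partials for smooth functions — Schwarz / Clairaut).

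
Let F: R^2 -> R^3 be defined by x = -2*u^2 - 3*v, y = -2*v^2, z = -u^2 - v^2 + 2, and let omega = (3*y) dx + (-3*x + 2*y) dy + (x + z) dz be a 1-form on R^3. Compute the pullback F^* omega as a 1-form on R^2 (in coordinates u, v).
F^* omega = (2*u*(3*u^2 + 13*v^2 + 3*v - 2)) du + (2*v*(-9*u^2 + 9*v^2 - 6*v - 2)) dv

Using F^*(f dg) = (f ∘ F) d(g ∘ F), substitute each coordinate x_i by F_i(u, v) in f_i, and replace dx_i by d F_i = (∂F_i/∂u) du + (∂F_i/∂v) dv.
  For the x component: f_1(F) = -6*v^2; d F_1 = (-4*u) du + (-3) dv
  For the y component: f_2(F) = 6*u^2 - 4*v^2 + 9*v; d F_2 = (0) du + (-4*v) dv
  For the z component: f_3(F) = -3*u^2 - v^2 - 3*v + 2; d F_3 = (-2*u) du + (-2*v) dv
Combining and collecting du, dv coefficients:
  coeff of du: 2*u*(3*u^2 + 13*v^2 + 3*v - 2)
  coeff of dv: 2*v*(-9*u^2 + 9*v^2 - 6*v - 2)
F^* omega = (2*u*(3*u^2 + 13*v^2 + 3*v - 2)) du + (2*v*(-9*u^2 + 9*v^2 - 6*v - 2)) dv.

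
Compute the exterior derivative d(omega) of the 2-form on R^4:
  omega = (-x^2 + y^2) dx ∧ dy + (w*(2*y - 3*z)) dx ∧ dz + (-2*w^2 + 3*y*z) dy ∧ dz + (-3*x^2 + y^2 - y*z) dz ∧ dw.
d(omega) = (-2*w) dx ∧ dy ∧ dz + (-6*x + 2*y - 3*z) dx ∧ dz ∧ dw + (-4*w + 2*y - z) dy ∧ dz ∧ dw

For a 2-form omega = sum_{i<j} g_{ij} dx_i ∧ dx_j, the exterior derivative is
  d(omega) = sum_{i<j} d(g_{ij}) ∧ dx_i ∧ dx_j = sum_{i<j, k} (∂g_{ij}/∂x_k) dx_k ∧ dx_i ∧ dx_j.
Expand each term, using dx_k ∧ dx_i ∧ dx_j = sgn(permutation) dx_{(a)} ∧ dx_{(b)} ∧ dx_{(c)} with (a < b < c) sorted:
  d(w*(2*y - 3*z)) includes (∂/∂y)(w*(2*y - 3*z)) dy = (2*w) dy, which multiplied by dx ∧ dz gives (-2*w) dx ∧ dy ∧ dz
  d(w*(2*y - 3*z)) includes (∂/∂w)(w*(2*y - 3*z)) dw = (2*y - 3*z) dw, which multiplied by dx ∧ dz gives (2*y - 3*z) dx ∧ dz ∧ dw
  d(-2*w^2 + 3*y*z) includes (∂/∂w)(-2*w^2 + 3*y*z) dw = (-4*w) dw, which multiplied by dy ∧ dz gives (-4*w) dy ∧ dz ∧ dw
  d(-3*x^2 + y^2 - y*z) includes (∂/∂x)(-3*x^2 + y^2 - y*z) dx = (-6*x) dx, which multiplied by dz ∧ dw gives (-6*x) dx ∧ dz ∧ dw
  d(-3*x^2 + y^2 - y*z) includes (∂/∂y)(-3*x^2 + y^2 - y*z) dy = (2*y - z) dy, which multiplied by dz ∧ dw gives (2*y - z) dy ∧ dz ∧ dw
Collecting like 3-forms: d(omega) = (-2*w) dx ∧ dy ∧ dz + (-6*x + 2*y - 3*z) dx ∧ dz ∧ dw + (-4*w + 2*y - z) dy ∧ dz ∧ dw.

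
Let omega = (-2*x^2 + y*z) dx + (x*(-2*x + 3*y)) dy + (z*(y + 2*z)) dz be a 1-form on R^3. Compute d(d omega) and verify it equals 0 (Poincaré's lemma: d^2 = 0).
d(d omega) = 0

Step 1: d omega = sum_{i<j} (∂f_j/∂x_i - ∂f_i/∂x_j) dx_i ∧ dx_j:
  coeff of dx ∧ dy: -4*x + 3*y - z
  coeff of dx ∧ dz: -y
  coeff of dy ∧ dz: z
Step 2: Apply d again to each 2-form coefficient. The only possible 3-form in R^3 is dx ∧ dy ∧ dz, with coefficient
  ∂(coeff of dy∧dz)/∂x - ∂(coeff of dx∧dz)/∂y + ∂(coeff of dx∧dy)/∂z
  = ∂/∂x (z) - ∂/∂y (-y) + ∂/∂z (-4*x + 3*y - z).
Each of these terms simplifies to sums of mixed partials that cancel in pairs. The result is 0 (by equality of mixed partials for smooth functions — Schwarz / Clairaut).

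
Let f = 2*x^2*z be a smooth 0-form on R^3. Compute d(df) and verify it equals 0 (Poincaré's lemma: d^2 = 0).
d(df) = 0

Step 1: df = sum_i (∂f/∂x_i) dx_i = (4*x*z) dx + (0) dy + (2*x^2) dz.
Step 2: Apply d again. Using the 1-form formula, the coefficient of dx ∧ dy in d(df) is ∂^2 f/∂x ∂y - ∂^2 f/∂y ∂x = (0) - (0) = 0 (equality of mixed partials for smooth f).
Similarly for dx ∧ dz and dy ∧ dz — all coefficients vanish. So d(df) = 0.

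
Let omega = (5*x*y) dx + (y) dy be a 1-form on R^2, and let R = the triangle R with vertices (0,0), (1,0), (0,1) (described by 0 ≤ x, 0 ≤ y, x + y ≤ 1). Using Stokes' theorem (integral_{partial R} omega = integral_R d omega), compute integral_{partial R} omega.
integral_(partial R) omega = -5/6

Stokes: integral_partial_R omega = integral_R d omega with d omega = (∂Q/∂x - ∂P/∂y) dx ∧ dy.
  ∂Q/∂x = 0
  ∂P/∂y = 5*x
  integrand = ∂Q/∂x - ∂P/∂y = -5*x.
Integrating over R: integral_0^1 integral_0^{1-x} (-5*x) dy dx = -5/6.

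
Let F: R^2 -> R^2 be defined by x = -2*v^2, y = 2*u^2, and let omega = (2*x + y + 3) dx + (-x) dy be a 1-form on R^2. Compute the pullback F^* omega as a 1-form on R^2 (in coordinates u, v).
F^* omega = (8*u*v^2) du + (4*v*(-2*u^2 + 4*v^2 - 3)) dv

Using F^*(f dg) = (f ∘ F) d(g ∘ F), substitute each coordinate x_i by F_i(u, v) in f_i, and replace dx_i by d F_i = (∂F_i/∂u) du + (∂F_i/∂v) dv.
  For the x component: f_1(F) = 2*u^2 - 4*v^2 + 3; d F_1 = (0) du + (-4*v) dv
  For the y component: f_2(F) = 2*v^2; d F_2 = (4*u) du + (0) dv
Combining and collecting du, dv coefficients:
  coeff of du: 8*u*v^2
  coeff of dv: 4*v*(-2*u^2 + 4*v^2 - 3)
F^* omega = (8*u*v^2) du + (4*v*(-2*u^2 + 4*v^2 - 3)) dv.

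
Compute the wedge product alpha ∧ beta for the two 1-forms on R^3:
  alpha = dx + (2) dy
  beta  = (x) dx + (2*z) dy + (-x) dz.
alpha ∧ beta = (-2*x + 2*z) dx ∧ dy + (-x) dx ∧ dz + (-2*x) dy ∧ dz

Distribute the wedge, using dx_i ∧ dx_j = -dx_j ∧ dx_i and dx_i ∧ dx_i = 0. For each pair (i, j) with i < j, the coefficient of dx_i ∧ dx_j in alpha ∧ beta is (alpha_i * beta_j - alpha_j * beta_i). Collecting: alpha ∧ beta = (-2*x + 2*z) dx ∧ dy + (-x) dx ∧ dz + (-2*x) dy ∧ dz.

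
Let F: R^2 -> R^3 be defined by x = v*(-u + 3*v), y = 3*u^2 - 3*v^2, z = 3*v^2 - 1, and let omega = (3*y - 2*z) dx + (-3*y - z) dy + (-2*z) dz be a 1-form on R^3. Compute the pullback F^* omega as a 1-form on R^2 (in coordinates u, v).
F^* omega = (-54*u^3 - 9*u^2*v + 36*u*v^2 + 6*u + 15*v^3 - 2*v) du + (-9*u^3 + 108*u^2*v + 15*u*v^2 - 2*u - 162*v^3 + 18*v) dv

Using F^*(f dg) = (f ∘ F) d(g ∘ F), substitute each coordinate x_i by F_i(u, v) in f_i, and replace dx_i by d F_i = (∂F_i/∂u) du + (∂F_i/∂v) dv.
  For the x component: f_1(F) = 9*u^2 - 15*v^2 + 2; d F_1 = (-v) du + (-u + 6*v) dv
  For the y component: f_2(F) = -9*u^2 + 6*v^2 + 1; d F_2 = (6*u) du + (-6*v) dv
  For the z component: f_3(F) = 2 - 6*v^2; d F_3 = (0) du + (6*v) dv
Combining and collecting du, dv coefficients:
  coeff of du: -54*u^3 - 9*u^2*v + 36*u*v^2 + 6*u + 15*v^3 - 2*v
  coeff of dv: -9*u^3 + 108*u^2*v + 15*u*v^2 - 2*u - 162*v^3 + 18*v
F^* omega = (-54*u^3 - 9*u^2*v + 36*u*v^2 + 6*u + 15*v^3 - 2*v) du + (-9*u^3 + 108*u^2*v + 15*u*v^2 - 2*u - 162*v^3 + 18*v) dv.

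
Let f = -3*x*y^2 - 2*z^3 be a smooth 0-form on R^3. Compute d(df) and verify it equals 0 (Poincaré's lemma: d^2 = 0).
d(df) = 0

Step 1: df = sum_i (∂f/∂x_i) dx_i = (-3*y^2) dx + (-6*x*y) dy + (-6*z^2) dz.
Step 2: Apply d again. Using the 1-form formula, the coefficient of dx ∧ dy in d(df) is ∂^2 f/∂x ∂y - ∂^2 f/∂y ∂x = (-6*y) - (-6*y) = 0 (equality of mixed partials for smooth f).
Similarly for dx ∧ dz and dy ∧ dz — all coefficients vanish. So d(df) = 0.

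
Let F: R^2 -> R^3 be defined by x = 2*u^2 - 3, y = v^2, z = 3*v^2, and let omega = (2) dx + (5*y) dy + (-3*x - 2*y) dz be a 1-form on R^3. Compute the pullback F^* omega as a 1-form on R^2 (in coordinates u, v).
F^* omega = (8*u) du + (2*v*(-18*u^2 - v^2 + 27)) dv

Using F^*(f dg) = (f ∘ F) d(g ∘ F), substitute each coordinate x_i by F_i(u, v) in f_i, and replace dx_i by d F_i = (∂F_i/∂u) du + (∂F_i/∂v) dv.
  For the x component: f_1(F) = 2; d F_1 = (4*u) du + (0) dv
  For the y component: f_2(F) = 5*v^2; d F_2 = (0) du + (2*v) dv
  For the z component: f_3(F) = -6*u^2 - 2*v^2 + 9; d F_3 = (0) du + (6*v) dv
Combining and collecting du, dv coefficients:
  coeff of du: 8*u
  coeff of dv: 2*v*(-18*u^2 - v^2 + 27)
F^* omega = (8*u) du + (2*v*(-18*u^2 - v^2 + 27)) dv.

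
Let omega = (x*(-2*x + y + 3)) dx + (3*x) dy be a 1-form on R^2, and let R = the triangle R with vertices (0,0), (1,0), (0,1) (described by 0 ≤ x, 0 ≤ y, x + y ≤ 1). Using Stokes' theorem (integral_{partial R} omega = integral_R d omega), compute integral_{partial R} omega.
integral_(partial R) omega = 4/3

Stokes: integral_partial_R omega = integral_R d omega with d omega = (∂Q/∂x - ∂P/∂y) dx ∧ dy.
  ∂Q/∂x = 3
  ∂P/∂y = x
  integrand = ∂Q/∂x - ∂P/∂y = 3 - x.
Integrating over R: integral_0^1 integral_0^{1-x} (3 - x) dy dx = 4/3.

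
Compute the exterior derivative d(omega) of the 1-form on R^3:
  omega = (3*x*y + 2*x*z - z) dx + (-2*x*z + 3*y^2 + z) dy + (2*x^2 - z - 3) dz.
d(omega) = (-3*x - 2*z) dx ∧ dy + (2*x + 1) dx ∧ dz + (2*x - 1) dy ∧ dz

For a 1-form omega = sum_i f_i dx_i, the exterior derivative is
  d(omega) = sum_{i < j} (∂f_j/∂x_i - ∂f_i/∂x_j) dx_i ∧ dx_j.
  coefficient of dx ∧ dy: ∂f_2/∂x - ∂f_1/∂y = ∂(-2*x*z + 3*y^2 + z)/∂x - ∂(3*x*y + 2*x*z - z)/∂y = -3*x - 2*z
  coefficient of dx ∧ dz: ∂f_3/∂x - ∂f_1/∂z = ∂(2*x^2 - z - 3)/∂x - ∂(3*x*y + 2*x*z - z)/∂z = 2*x + 1
  coefficient of dy ∧ dz: ∂f_3/∂y - ∂f_2/∂z = ∂(2*x^2 - z - 3)/∂y - ∂(-2*x*z + 3*y^2 + z)/∂z = 2*x - 1
Assembling: d(omega) = (-3*x - 2*z) dx ∧ dy + (2*x + 1) dx ∧ dz + (2*x - 1) dy ∧ dz.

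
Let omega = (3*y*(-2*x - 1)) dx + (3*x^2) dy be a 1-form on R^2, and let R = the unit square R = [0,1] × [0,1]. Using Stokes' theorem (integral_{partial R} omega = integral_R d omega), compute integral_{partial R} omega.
integral_(partial R) omega = 9

Stokes: integral_partial_R omega = integral_R d omega with d omega = (∂Q/∂x - ∂P/∂y) dx ∧ dy.
  ∂Q/∂x = 6*x
  ∂P/∂y = -6*x - 3
  integrand = ∂Q/∂x - ∂P/∂y = 12*x + 3.
Integrating over R: integral_0^1 integral_0^1 (12*x + 3) dx dy = 9.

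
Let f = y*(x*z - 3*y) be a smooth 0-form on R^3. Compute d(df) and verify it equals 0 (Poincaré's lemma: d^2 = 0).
d(df) = 0

Step 1: df = sum_i (∂f/∂x_i) dx_i = (y*z) dx + (x*z - 6*y) dy + (x*y) dz.
Step 2: Apply d again. Using the 1-form formula, the coefficient of dx ∧ dy in d(df) is ∂^2 f/∂x ∂y - ∂^2 f/∂y ∂x = (z) - (z) = 0 (equality of mixed partials for smooth f).
Similarly for dx ∧ dz and dy ∧ dz — all coefficients vanish. So d(df) = 0.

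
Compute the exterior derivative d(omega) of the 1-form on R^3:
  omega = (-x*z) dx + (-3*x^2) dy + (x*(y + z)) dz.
d(omega) = (-6*x) dx ∧ dy + (x + y + z) dx ∧ dz + (x) dy ∧ dz

For a 1-form omega = sum_i f_i dx_i, the exterior derivative is
  d(omega) = sum_{i < j} (∂f_j/∂x_i - ∂f_i/∂x_j) dx_i ∧ dx_j.
  coefficient of dx ∧ dy: ∂f_2/∂x - ∂f_1/∂y = ∂(-3*x^2)/∂x - ∂(-x*z)/∂y = -6*x
  coefficient of dx ∧ dz: ∂f_3/∂x - ∂f_1/∂z = ∂(x*(y + z))/∂x - ∂(-x*z)/∂z = x + y + z
  coefficient of dy ∧ dz: ∂f_3/∂y - ∂f_2/∂z = ∂(x*(y + z))/∂y - ∂(-3*x^2)/∂z = x
Assembling: d(omega) = (-6*x) dx ∧ dy + (x + y + z) dx ∧ dz + (x) dy ∧ dz.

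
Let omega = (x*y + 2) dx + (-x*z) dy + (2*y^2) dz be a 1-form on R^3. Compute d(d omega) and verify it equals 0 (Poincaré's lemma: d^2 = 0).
d(d omega) = 0

Step 1: d omega = sum_{i<j} (∂f_j/∂x_i - ∂f_i/∂x_j) dx_i ∧ dx_j:
  coeff of dx ∧ dy: -x - z
  coeff of dx ∧ dz: 0
  coeff of dy ∧ dz: x + 4*y
Step 2: Apply d again to each 2-form coefficient. The only possible 3-form in R^3 is dx ∧ dy ∧ dz, with coefficient
  ∂(coeff of dy∧dz)/∂x - ∂(coeff of dx∧dz)/∂y + ∂(coeff of dx∧dy)/∂z
  = ∂/∂x (x + 4*y) - ∂/∂y (0) + ∂/∂z (-x - z).
Each of these terms simplifies to sums of mixed partials that cancel in pairs. The result is 0 (by equality of mixed partials for smooth functions — Schwarz / Clairaut).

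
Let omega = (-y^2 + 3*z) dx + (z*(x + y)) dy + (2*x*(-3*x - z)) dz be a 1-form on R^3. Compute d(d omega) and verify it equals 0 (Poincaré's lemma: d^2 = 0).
d(d omega) = 0

Step 1: d omega = sum_{i<j} (∂f_j/∂x_i - ∂f_i/∂x_j) dx_i ∧ dx_j:
  coeff of dx ∧ dy: 2*y + z
  coeff of dx ∧ dz: -12*x - 2*z - 3
  coeff of dy ∧ dz: -x - y
Step 2: Apply d again to each 2-form coefficient. The only possible 3-form in R^3 is dx ∧ dy ∧ dz, with coefficient
  ∂(coeff of dy∧dz)/∂x - ∂(coeff of dx∧dz)/∂y + ∂(coeff of dx∧dy)/∂z
  = ∂/∂x (-x - y) - ∂/∂y (-12*x - 2*z - 3) + ∂/∂z (2*y + z).
Each of these terms simplifies to sums of mixed partials that cancel in pairs. The result is 0 (by equality of mixed partials for smooth functions — Schwarz / Clairaut).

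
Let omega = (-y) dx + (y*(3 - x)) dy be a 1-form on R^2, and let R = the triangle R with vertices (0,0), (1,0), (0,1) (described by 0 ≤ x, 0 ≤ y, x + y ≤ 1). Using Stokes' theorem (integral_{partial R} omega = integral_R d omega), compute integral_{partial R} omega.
integral_(partial R) omega = 1/3

Stokes: integral_partial_R omega = integral_R d omega with d omega = (∂Q/∂x - ∂P/∂y) dx ∧ dy.
  ∂Q/∂x = -y
  ∂P/∂y = -1
  integrand = ∂Q/∂x - ∂P/∂y = 1 - y.
Integrating over R: integral_0^1 integral_0^{1-x} (1 - y) dy dx = 1/3.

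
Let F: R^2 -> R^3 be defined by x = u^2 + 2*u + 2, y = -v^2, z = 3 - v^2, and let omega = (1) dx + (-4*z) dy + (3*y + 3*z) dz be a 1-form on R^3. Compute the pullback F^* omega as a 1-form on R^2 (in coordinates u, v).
F^* omega = (2*u + 2) du + (4*v^3 + 6*v) dv

Using F^*(f dg) = (f ∘ F) d(g ∘ F), substitute each coordinate x_i by F_i(u, v) in f_i, and replace dx_i by d F_i = (∂F_i/∂u) du + (∂F_i/∂v) dv.
  For the x component: f_1(F) = 1; d F_1 = (2*u + 2) du + (0) dv
  For the y component: f_2(F) = 4*v^2 - 12; d F_2 = (0) du + (-2*v) dv
  For the z component: f_3(F) = 9 - 6*v^2; d F_3 = (0) du + (-2*v) dv
Combining and collecting du, dv coefficients:
  coeff of du: 2*u + 2
  coeff of dv: 4*v^3 + 6*v
F^* omega = (2*u + 2) du + (4*v^3 + 6*v) dv.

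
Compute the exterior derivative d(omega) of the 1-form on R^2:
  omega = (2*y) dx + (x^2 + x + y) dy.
d(omega) = (2*x - 1) dx ∧ dy

For a 1-form omega = sum_i f_i dx_i, the exterior derivative is
  d(omega) = sum_{i < j} (∂f_j/∂x_i - ∂f_i/∂x_j) dx_i ∧ dx_j.
  coefficient of dx ∧ dy: ∂f_2/∂x - ∂f_1/∂y = ∂(x^2 + x + y)/∂x - ∂(2*y)/∂y = 2*x - 1
Assembling: d(omega) = (2*x - 1) dx ∧ dy.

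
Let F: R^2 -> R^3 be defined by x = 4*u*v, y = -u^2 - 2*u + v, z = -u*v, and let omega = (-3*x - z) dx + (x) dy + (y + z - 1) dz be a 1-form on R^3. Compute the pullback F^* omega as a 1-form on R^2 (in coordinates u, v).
F^* omega = (v*(-7*u^2 - 43*u*v - 6*u - v + 1)) du + (u*(u^2 - 43*u*v + 2*u + 3*v + 1)) dv

Using F^*(f dg) = (f ∘ F) d(g ∘ F), substitute each coordinate x_i by F_i(u, v) in f_i, and replace dx_i by d F_i = (∂F_i/∂u) du + (∂F_i/∂v) dv.
  For the x component: f_1(F) = -11*u*v; d F_1 = (4*v) du + (4*u) dv
  For the y component: f_2(F) = 4*u*v; d F_2 = (-2*u - 2) du + (1) dv
  For the z component: f_3(F) = -u^2 - u*v - 2*u + v - 1; d F_3 = (-v) du + (-u) dv
Combining and collecting du, dv coefficients:
  coeff of du: v*(-7*u^2 - 43*u*v - 6*u - v + 1)
  coeff of dv: u*(u^2 - 43*u*v + 2*u + 3*v + 1)
F^* omega = (v*(-7*u^2 - 43*u*v - 6*u - v + 1)) du + (u*(u^2 - 43*u*v + 2*u + 3*v + 1)) dv.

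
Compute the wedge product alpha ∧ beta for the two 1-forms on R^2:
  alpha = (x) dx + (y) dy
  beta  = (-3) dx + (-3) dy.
alpha ∧ beta = (-3*x + 3*y) dx ∧ dy

Distribute the wedge, using dx_i ∧ dx_j = -dx_j ∧ dx_i and dx_i ∧ dx_i = 0. For each pair (i, j) with i < j, the coefficient of dx_i ∧ dx_j in alpha ∧ beta is (alpha_i * beta_j - alpha_j * beta_i). Collecting: alpha ∧ beta = (-3*x + 3*y) dx ∧ dy.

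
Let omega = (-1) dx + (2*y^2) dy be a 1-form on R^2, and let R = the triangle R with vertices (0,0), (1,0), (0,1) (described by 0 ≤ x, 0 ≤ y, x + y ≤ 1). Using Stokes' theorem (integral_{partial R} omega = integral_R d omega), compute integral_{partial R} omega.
integral_(partial R) omega = 0

Stokes: integral_partial_R omega = integral_R d omega with d omega = (∂Q/∂x - ∂P/∂y) dx ∧ dy.
  ∂Q/∂x = 0
  ∂P/∂y = 0
  integrand = ∂Q/∂x - ∂P/∂y = 0.
Integrating over R: integral_0^1 integral_0^{1-x} (0) dy dx = 0.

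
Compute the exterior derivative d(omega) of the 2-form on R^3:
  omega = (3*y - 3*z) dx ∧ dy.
d(omega) = (-3) dx ∧ dy ∧ dz

For a 2-form omega = sum_{i<j} g_{ij} dx_i ∧ dx_j, the exterior derivative is
  d(omega) = sum_{i<j} d(g_{ij}) ∧ dx_i ∧ dx_j = sum_{i<j, k} (∂g_{ij}/∂x_k) dx_k ∧ dx_i ∧ dx_j.
Expand each term, using dx_k ∧ dx_i ∧ dx_j = sgn(permutation) dx_{(a)} ∧ dx_{(b)} ∧ dx_{(c)} with (a < b < c) sorted:
  d(3*y - 3*z) includes (∂/∂z)(3*y - 3*z) dz = (-3) dz, which multiplied by dx ∧ dy gives (-3) dx ∧ dy ∧ dz
Collecting like 3-forms: d(omega) = (-3) dx ∧ dy ∧ dz.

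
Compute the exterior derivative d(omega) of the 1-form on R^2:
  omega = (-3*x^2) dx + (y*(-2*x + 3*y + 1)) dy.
d(omega) = (-2*y) dx ∧ dy

For a 1-form omega = sum_i f_i dx_i, the exterior derivative is
  d(omega) = sum_{i < j} (∂f_j/∂x_i - ∂f_i/∂x_j) dx_i ∧ dx_j.
  coefficient of dx ∧ dy: ∂f_2/∂x - ∂f_1/∂y = ∂(y*(-2*x + 3*y + 1))/∂x - ∂(-3*x^2)/∂y = -2*y
Assembling: d(omega) = (-2*y) dx ∧ dy.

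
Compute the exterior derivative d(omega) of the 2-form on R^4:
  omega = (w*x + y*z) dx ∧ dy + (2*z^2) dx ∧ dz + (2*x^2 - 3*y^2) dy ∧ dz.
d(omega) = (4*x + y) dx ∧ dy ∧ dz + (x) dx ∧ dy ∧ dw

For a 2-form omega = sum_{i<j} g_{ij} dx_i ∧ dx_j, the exterior derivative is
  d(omega) = sum_{i<j} d(g_{ij}) ∧ dx_i ∧ dx_j = sum_{i<j, k} (∂g_{ij}/∂x_k) dx_k ∧ dx_i ∧ dx_j.
Expand each term, using dx_k ∧ dx_i ∧ dx_j = sgn(permutation) dx_{(a)} ∧ dx_{(b)} ∧ dx_{(c)} with (a < b < c) sorted:
  d(w*x + y*z) includes (∂/∂z)(w*x + y*z) dz = (y) dz, which multiplied by dx ∧ dy gives (y) dx ∧ dy ∧ dz
  d(w*x + y*z) includes (∂/∂w)(w*x + y*z) dw = (x) dw, which multiplied by dx ∧ dy gives (x) dx ∧ dy ∧ dw
  d(2*x^2 - 3*y^2) includes (∂/∂x)(2*x^2 - 3*y^2) dx = (4*x) dx, which multiplied by dy ∧ dz gives (4*x) dx ∧ dy ∧ dz
Collecting like 3-forms: d(omega) = (4*x + y) dx ∧ dy ∧ dz + (x) dx ∧ dy ∧ dw.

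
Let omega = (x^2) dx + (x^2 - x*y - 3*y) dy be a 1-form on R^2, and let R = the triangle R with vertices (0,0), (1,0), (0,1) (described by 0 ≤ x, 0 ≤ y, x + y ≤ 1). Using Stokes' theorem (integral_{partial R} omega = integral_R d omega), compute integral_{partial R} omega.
integral_(partial R) omega = 1/6

Stokes: integral_partial_R omega = integral_R d omega with d omega = (∂Q/∂x - ∂P/∂y) dx ∧ dy.
  ∂Q/∂x = 2*x - y
  ∂P/∂y = 0
  integrand = ∂Q/∂x - ∂P/∂y = 2*x - y.
Integrating over R: integral_0^1 integral_0^{1-x} (2*x - y) dy dx = 1/6.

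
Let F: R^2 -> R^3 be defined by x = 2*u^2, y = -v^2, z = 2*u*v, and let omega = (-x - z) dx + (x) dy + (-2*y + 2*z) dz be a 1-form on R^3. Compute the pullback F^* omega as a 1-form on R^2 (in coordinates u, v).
F^* omega = (-8*u^3 - 8*u^2*v + 8*u*v^2 + 4*v^3) du + (4*u*v*(u + v)) dv

Using F^*(f dg) = (f ∘ F) d(g ∘ F), substitute each coordinate x_i by F_i(u, v) in f_i, and replace dx_i by d F_i = (∂F_i/∂u) du + (∂F_i/∂v) dv.
  For the x component: f_1(F) = 2*u*(-u - v); d F_1 = (4*u) du + (0) dv
  For the y component: f_2(F) = 2*u^2; d F_2 = (0) du + (-2*v) dv
  For the z component: f_3(F) = 2*v*(2*u + v); d F_3 = (2*v) du + (2*u) dv
Combining and collecting du, dv coefficients:
  coeff of du: -8*u^3 - 8*u^2*v + 8*u*v^2 + 4*v^3
  coeff of dv: 4*u*v*(u + v)
F^* omega = (-8*u^3 - 8*u^2*v + 8*u*v^2 + 4*v^3) du + (4*u*v*(u + v)) dv.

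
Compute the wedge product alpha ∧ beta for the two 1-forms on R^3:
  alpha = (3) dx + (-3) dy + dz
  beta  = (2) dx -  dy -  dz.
alpha ∧ beta = (3) dx ∧ dy + (-5) dx ∧ dz + (4) dy ∧ dz

Distribute the wedge, using dx_i ∧ dx_j = -dx_j ∧ dx_i and dx_i ∧ dx_i = 0. For each pair (i, j) with i < j, the coefficient of dx_i ∧ dx_j in alpha ∧ beta is (alpha_i * beta_j - alpha_j * beta_i). Collecting: alpha ∧ beta = (3) dx ∧ dy + (-5) dx ∧ dz + (4) dy ∧ dz.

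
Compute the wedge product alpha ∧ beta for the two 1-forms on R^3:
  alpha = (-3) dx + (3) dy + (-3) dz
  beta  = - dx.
alpha ∧ beta = (3) dx ∧ dy + (-3) dx ∧ dz

Distribute the wedge, using dx_i ∧ dx_j = -dx_j ∧ dx_i and dx_i ∧ dx_i = 0. For each pair (i, j) with i < j, the coefficient of dx_i ∧ dx_j in alpha ∧ beta is (alpha_i * beta_j - alpha_j * beta_i). Collecting: alpha ∧ beta = (3) dx ∧ dy + (-3) dx ∧ dz.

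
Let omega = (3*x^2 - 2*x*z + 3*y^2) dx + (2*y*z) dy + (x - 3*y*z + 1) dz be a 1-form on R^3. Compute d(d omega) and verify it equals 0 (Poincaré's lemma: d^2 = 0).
d(d omega) = 0

Step 1: d omega = sum_{i<j} (∂f_j/∂x_i - ∂f_i/∂x_j) dx_i ∧ dx_j:
  coeff of dx ∧ dy: -6*y
  coeff of dx ∧ dz: 2*x + 1
  coeff of dy ∧ dz: -2*y - 3*z
Step 2: Apply d again to each 2-form coefficient. The only possible 3-form in R^3 is dx ∧ dy ∧ dz, with coefficient
  ∂(coeff of dy∧dz)/∂x - ∂(coeff of dx∧dz)/∂y + ∂(coeff of dx∧dy)/∂z
  = ∂/∂x (-2*y - 3*z) - ∂/∂y (2*x + 1) + ∂/∂z (-6*y).
Each of these terms simplifies to sums of mixed partials that cancel in pairs. The result is 0 (by equality of mixed partials for smooth functions — Schwarz / Clairaut).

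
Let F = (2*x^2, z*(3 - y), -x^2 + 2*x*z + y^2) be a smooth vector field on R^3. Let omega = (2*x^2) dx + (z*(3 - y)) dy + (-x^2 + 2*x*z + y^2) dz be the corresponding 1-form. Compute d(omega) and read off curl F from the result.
d(omega) = (3*y - 3) dy ∧ dz + (2*x - 2*z) dz ∧ dx + (0) dx ∧ dy; curl F = (3*y - 3, 2*x - 2*z, 0)

d omega = sum_{i<j} (∂f_j/∂x_i - ∂f_i/∂x_j) dx_i ∧ dx_j. Under the identification (dy ∧ dz, dz ∧ dx, dx ∧ dy) ↔ (e_x, e_y, e_z), the coefficients are exactly the components of curl F. Compute:
  ∂R/∂y - ∂Q/∂z = (2*y) - (3 - y) = 3*y - 3
  ∂P/∂z - ∂R/∂x = (0) - (-2*x + 2*z) = 2*x - 2*z
  ∂Q/∂x - ∂P/∂y = (0) - (0) = 0.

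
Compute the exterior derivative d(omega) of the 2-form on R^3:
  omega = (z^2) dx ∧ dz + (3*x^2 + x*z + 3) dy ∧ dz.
d(omega) = (6*x + z) dx ∧ dy ∧ dz

For a 2-form omega = sum_{i<j} g_{ij} dx_i ∧ dx_j, the exterior derivative is
  d(omega) = sum_{i<j} d(g_{ij}) ∧ dx_i ∧ dx_j = sum_{i<j, k} (∂g_{ij}/∂x_k) dx_k ∧ dx_i ∧ dx_j.
Expand each term, using dx_k ∧ dx_i ∧ dx_j = sgn(permutation) dx_{(a)} ∧ dx_{(b)} ∧ dx_{(c)} with (a < b < c) sorted:
  d(3*x^2 + x*z + 3) includes (∂/∂x)(3*x^2 + x*z + 3) dx = (6*x + z) dx, which multiplied by dy ∧ dz gives (6*x + z) dx ∧ dy ∧ dz
Collecting like 3-forms: d(omega) = (6*x + z) dx ∧ dy ∧ dz.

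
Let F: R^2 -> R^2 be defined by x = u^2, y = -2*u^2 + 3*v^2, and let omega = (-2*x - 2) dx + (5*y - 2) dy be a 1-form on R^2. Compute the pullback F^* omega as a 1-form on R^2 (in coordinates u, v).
F^* omega = (4*u*(9*u^2 - 15*v^2 + 1)) du + (6*v*(-10*u^2 + 15*v^2 - 2)) dv

Using F^*(f dg) = (f ∘ F) d(g ∘ F), substitute each coordinate x_i by F_i(u, v) in f_i, and replace dx_i by d F_i = (∂F_i/∂u) du + (∂F_i/∂v) dv.
  For the x component: f_1(F) = -2*u^2 - 2; d F_1 = (2*u) du + (0) dv
  For the y component: f_2(F) = -10*u^2 + 15*v^2 - 2; d F_2 = (-4*u) du + (6*v) dv
Combining and collecting du, dv coefficients:
  coeff of du: 4*u*(9*u^2 - 15*v^2 + 1)
  coeff of dv: 6*v*(-10*u^2 + 15*v^2 - 2)
F^* omega = (4*u*(9*u^2 - 15*v^2 + 1)) du + (6*v*(-10*u^2 + 15*v^2 - 2)) dv.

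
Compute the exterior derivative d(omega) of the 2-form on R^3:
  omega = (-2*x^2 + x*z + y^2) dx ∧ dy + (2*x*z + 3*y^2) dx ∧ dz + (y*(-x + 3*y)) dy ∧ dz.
d(omega) = (x - 7*y) dx ∧ dy ∧ dz

For a 2-form omega = sum_{i<j} g_{ij} dx_i ∧ dx_j, the exterior derivative is
  d(omega) = sum_{i<j} d(g_{ij}) ∧ dx_i ∧ dx_j = sum_{i<j, k} (∂g_{ij}/∂x_k) dx_k ∧ dx_i ∧ dx_j.
Expand each term, using dx_k ∧ dx_i ∧ dx_j = sgn(permutation) dx_{(a)} ∧ dx_{(b)} ∧ dx_{(c)} with (a < b < c) sorted:
  d(-2*x^2 + x*z + y^2) includes (∂/∂z)(-2*x^2 + x*z + y^2) dz = (x) dz, which multiplied by dx ∧ dy gives (x) dx ∧ dy ∧ dz
  d(2*x*z + 3*y^2) includes (∂/∂y)(2*x*z + 3*y^2) dy = (6*y) dy, which multiplied by dx ∧ dz gives (-6*y) dx ∧ dy ∧ dz
  d(y*(-x + 3*y)) includes (∂/∂x)(y*(-x + 3*y)) dx = (-y) dx, which multiplied by dy ∧ dz gives (-y) dx ∧ dy ∧ dz
Collecting like 3-forms: d(omega) = (x - 7*y) dx ∧ dy ∧ dz.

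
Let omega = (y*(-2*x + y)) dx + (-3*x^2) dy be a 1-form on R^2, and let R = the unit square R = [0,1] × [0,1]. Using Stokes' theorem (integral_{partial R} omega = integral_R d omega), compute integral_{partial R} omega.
integral_(partial R) omega = -3

Stokes: integral_partial_R omega = integral_R d omega with d omega = (∂Q/∂x - ∂P/∂y) dx ∧ dy.
  ∂Q/∂x = -6*x
  ∂P/∂y = -2*x + 2*y
  integrand = ∂Q/∂x - ∂P/∂y = -4*x - 2*y.
Integrating over R: integral_0^1 integral_0^1 (-4*x - 2*y) dx dy = -3.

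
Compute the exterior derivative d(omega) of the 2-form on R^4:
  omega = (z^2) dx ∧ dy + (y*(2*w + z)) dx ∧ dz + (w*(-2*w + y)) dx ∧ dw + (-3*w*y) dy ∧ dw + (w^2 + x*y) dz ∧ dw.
d(omega) = (-2*w + z) dx ∧ dy ∧ dz + (3*y) dx ∧ dz ∧ dw + (-w) dx ∧ dy ∧ dw + (x) dy ∧ dz ∧ dw

For a 2-form omega = sum_{i<j} g_{ij} dx_i ∧ dx_j, the exterior derivative is
  d(omega) = sum_{i<j} d(g_{ij}) ∧ dx_i ∧ dx_j = sum_{i<j, k} (∂g_{ij}/∂x_k) dx_k ∧ dx_i ∧ dx_j.
Expand each term, using dx_k ∧ dx_i ∧ dx_j = sgn(permutation) dx_{(a)} ∧ dx_{(b)} ∧ dx_{(c)} with (a < b < c) sorted:
  d(z^2) includes (∂/∂z)(z^2) dz = (2*z) dz, which multiplied by dx ∧ dy gives (2*z) dx ∧ dy ∧ dz
  d(y*(2*w + z)) includes (∂/∂y)(y*(2*w + z)) dy = (2*w + z) dy, which multiplied by dx ∧ dz gives (-2*w - z) dx ∧ dy ∧ dz
  d(y*(2*w + z)) includes (∂/∂w)(y*(2*w + z)) dw = (2*y) dw, which multiplied by dx ∧ dz gives (2*y) dx ∧ dz ∧ dw
  d(w*(-2*w + y)) includes (∂/∂y)(w*(-2*w + y)) dy = (w) dy, which multiplied by dx ∧ dw gives (-w) dx ∧ dy ∧ dw
  d(w^2 + x*y) includes (∂/∂x)(w^2 + x*y) dx = (y) dx, which multiplied by dz ∧ dw gives (y) dx ∧ dz ∧ dw
  d(w^2 + x*y) includes (∂/∂y)(w^2 + x*y) dy = (x) dy, which multiplied by dz ∧ dw gives (x) dy ∧ dz ∧ dw
Collecting like 3-forms: d(omega) = (-2*w + z) dx ∧ dy ∧ dz + (3*y) dx ∧ dz ∧ dw + (-w) dx ∧ dy ∧ dw + (x) dy ∧ dz ∧ dw.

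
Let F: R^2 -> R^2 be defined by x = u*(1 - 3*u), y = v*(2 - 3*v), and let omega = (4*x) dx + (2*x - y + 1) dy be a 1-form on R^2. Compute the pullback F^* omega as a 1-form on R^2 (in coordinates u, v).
F^* omega = (4*u*(18*u^2 - 9*u + 1)) du + (36*u^2*v - 12*u^2 - 12*u*v + 4*u - 18*v^3 + 18*v^2 - 10*v + 2) dv

Using F^*(f dg) = (f ∘ F) d(g ∘ F), substitute each coordinate x_i by F_i(u, v) in f_i, and replace dx_i by d F_i = (∂F_i/∂u) du + (∂F_i/∂v) dv.
  For the x component: f_1(F) = 4*u*(1 - 3*u); d F_1 = (1 - 6*u) du + (0) dv
  For the y component: f_2(F) = -6*u^2 + 2*u + 3*v^2 - 2*v + 1; d F_2 = (0) du + (2 - 6*v) dv
Combining and collecting du, dv coefficients:
  coeff of du: 4*u*(18*u^2 - 9*u + 1)
  coeff of dv: 36*u^2*v - 12*u^2 - 12*u*v + 4*u - 18*v^3 + 18*v^2 - 10*v + 2
F^* omega = (4*u*(18*u^2 - 9*u + 1)) du + (36*u^2*v - 12*u^2 - 12*u*v + 4*u - 18*v^3 + 18*v^2 - 10*v + 2) dv.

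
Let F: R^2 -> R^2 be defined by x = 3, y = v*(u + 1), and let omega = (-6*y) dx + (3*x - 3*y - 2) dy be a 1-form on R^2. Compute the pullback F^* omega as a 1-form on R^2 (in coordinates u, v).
F^* omega = (v*(-3*u*v - 3*v + 7)) du + (-3*u^2*v - 6*u*v + 7*u - 3*v + 7) dv

Using F^*(f dg) = (f ∘ F) d(g ∘ F), substitute each coordinate x_i by F_i(u, v) in f_i, and replace dx_i by d F_i = (∂F_i/∂u) du + (∂F_i/∂v) dv.
  For the x component: f_1(F) = 6*v*(-u - 1); d F_1 = (0) du + (0) dv
  For the y component: f_2(F) = -3*u*v - 3*v + 7; d F_2 = (v) du + (u + 1) dv
Combining and collecting du, dv coefficients:
  coeff of du: v*(-3*u*v - 3*v + 7)
  coeff of dv: -3*u^2*v - 6*u*v + 7*u - 3*v + 7
F^* omega = (v*(-3*u*v - 3*v + 7)) du + (-3*u^2*v - 6*u*v + 7*u - 3*v + 7) dv.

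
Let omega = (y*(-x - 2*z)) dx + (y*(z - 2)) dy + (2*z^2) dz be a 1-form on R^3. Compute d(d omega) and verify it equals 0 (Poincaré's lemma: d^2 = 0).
d(d omega) = 0

Step 1: d omega = sum_{i<j} (∂f_j/∂x_i - ∂f_i/∂x_j) dx_i ∧ dx_j:
  coeff of dx ∧ dy: x + 2*z
  coeff of dx ∧ dz: 2*y
  coeff of dy ∧ dz: -y
Step 2: Apply d again to each 2-form coefficient. The only possible 3-form in R^3 is dx ∧ dy ∧ dz, with coefficient
  ∂(coeff of dy∧dz)/∂x - ∂(coeff of dx∧dz)/∂y + ∂(coeff of dx∧dy)/∂z
  = ∂/∂x (-y) - ∂/∂y (2*y) + ∂/∂z (x + 2*z).
Each of these terms simplifies to sums of mixed partials that cancel in pairs. The result is 0 (by equality of mixed partials for smooth functions — Schwarz / Clairaut).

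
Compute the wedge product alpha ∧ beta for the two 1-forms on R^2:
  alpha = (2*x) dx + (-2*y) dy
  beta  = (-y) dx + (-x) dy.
alpha ∧ beta = (-2*x^2 - 2*y^2) dx ∧ dy

Distribute the wedge, using dx_i ∧ dx_j = -dx_j ∧ dx_i and dx_i ∧ dx_i = 0. For each pair (i, j) with i < j, the coefficient of dx_i ∧ dx_j in alpha ∧ beta is (alpha_i * beta_j - alpha_j * beta_i). Collecting: alpha ∧ beta = (-2*x^2 - 2*y^2) dx ∧ dy.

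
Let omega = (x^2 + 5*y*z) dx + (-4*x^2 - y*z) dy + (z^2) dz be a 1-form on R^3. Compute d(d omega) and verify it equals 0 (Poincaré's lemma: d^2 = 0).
d(d omega) = 0

Step 1: d omega = sum_{i<j} (∂f_j/∂x_i - ∂f_i/∂x_j) dx_i ∧ dx_j:
  coeff of dx ∧ dy: -8*x - 5*z
  coeff of dx ∧ dz: -5*y
  coeff of dy ∧ dz: y
Step 2: Apply d again to each 2-form coefficient. The only possible 3-form in R^3 is dx ∧ dy ∧ dz, with coefficient
  ∂(coeff of dy∧dz)/∂x - ∂(coeff of dx∧dz)/∂y + ∂(coeff of dx∧dy)/∂z
  = ∂/∂x (y) - ∂/∂y (-5*y) + ∂/∂z (-8*x - 5*z).
Each of these terms simplifies to sums of mixed partials that cancel in pairs. The result is 0 (by equality of mixed partials for smooth functions — Schwarz / Clairaut).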